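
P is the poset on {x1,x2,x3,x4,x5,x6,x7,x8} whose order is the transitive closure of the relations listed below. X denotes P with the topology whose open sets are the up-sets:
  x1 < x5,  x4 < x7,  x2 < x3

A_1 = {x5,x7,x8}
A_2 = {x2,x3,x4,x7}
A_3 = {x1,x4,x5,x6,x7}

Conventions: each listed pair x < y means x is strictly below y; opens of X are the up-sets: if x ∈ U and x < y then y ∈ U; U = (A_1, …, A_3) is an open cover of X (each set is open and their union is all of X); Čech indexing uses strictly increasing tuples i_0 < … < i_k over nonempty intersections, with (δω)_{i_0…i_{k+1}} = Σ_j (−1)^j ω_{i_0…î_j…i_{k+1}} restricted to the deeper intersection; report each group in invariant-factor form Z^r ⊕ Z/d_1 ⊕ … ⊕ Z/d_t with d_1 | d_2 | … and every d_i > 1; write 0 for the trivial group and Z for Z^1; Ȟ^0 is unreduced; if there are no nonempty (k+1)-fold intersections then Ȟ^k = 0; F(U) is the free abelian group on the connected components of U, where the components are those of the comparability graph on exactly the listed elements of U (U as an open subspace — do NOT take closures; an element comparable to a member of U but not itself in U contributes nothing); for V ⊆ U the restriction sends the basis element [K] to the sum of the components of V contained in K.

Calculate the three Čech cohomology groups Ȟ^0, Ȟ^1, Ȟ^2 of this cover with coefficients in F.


intersection data:
  A12={x7} A13={x5,x7} A23={x4,x7}
  A123={x7}
components per intersection:
  A1: {x5} {x7} {x8}
  A2: {x2,x3} {x4,x7}
  A3: {x1,x5} {x4,x7} {x6}
  A12: {x7}
  A13: {x5} {x7}
  A23: {x4,x7}
  A123: {x7}
C dims 8,4,1; δ0: rk 3, SNF 1^3; δ1: rk 1, SNF 1^1
Ȟ^0 = (8 − 3) − 0 = 5, so Ȟ^0 ≅ Z^5
Ȟ^1 = (4 − 1) − 3 = 0, so Ȟ^1 ≅ 0
Ȟ^2 = (1 − 0) − 1 = 0, so Ȟ^2 ≅ 0

Ȟ^0 ≅ Z^5, Ȟ^1 ≅ 0 and Ȟ^2 ≅ 0


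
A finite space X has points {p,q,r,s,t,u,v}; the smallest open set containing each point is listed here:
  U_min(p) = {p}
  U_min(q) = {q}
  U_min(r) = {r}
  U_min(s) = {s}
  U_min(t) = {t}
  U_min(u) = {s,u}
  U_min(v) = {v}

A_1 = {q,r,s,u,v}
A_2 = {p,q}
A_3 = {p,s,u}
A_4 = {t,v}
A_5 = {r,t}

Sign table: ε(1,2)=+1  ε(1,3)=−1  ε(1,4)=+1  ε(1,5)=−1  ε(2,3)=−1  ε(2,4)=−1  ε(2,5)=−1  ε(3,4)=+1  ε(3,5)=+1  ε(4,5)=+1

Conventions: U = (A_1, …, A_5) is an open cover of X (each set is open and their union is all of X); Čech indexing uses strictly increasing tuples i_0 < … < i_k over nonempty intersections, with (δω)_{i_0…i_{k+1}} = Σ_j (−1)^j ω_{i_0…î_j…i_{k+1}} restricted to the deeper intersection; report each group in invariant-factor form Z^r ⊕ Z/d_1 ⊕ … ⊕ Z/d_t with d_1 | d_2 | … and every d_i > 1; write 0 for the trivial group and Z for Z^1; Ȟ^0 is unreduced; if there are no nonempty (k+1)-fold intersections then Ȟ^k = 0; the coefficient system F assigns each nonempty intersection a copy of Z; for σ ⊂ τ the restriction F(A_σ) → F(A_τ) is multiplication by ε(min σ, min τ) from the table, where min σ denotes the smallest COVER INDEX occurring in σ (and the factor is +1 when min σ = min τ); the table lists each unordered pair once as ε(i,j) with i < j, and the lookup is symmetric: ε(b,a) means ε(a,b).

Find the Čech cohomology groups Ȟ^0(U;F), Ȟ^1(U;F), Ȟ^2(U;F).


Ȟ^0 = 0,  Ȟ^1 = Z ⊕ Z/2,  Ȟ^2 = 0

intersection data:
  A12={q} A13={s,u} A14={v} A15={r} A23={p} A45={t}
C dims 5,6; δ0: rk 5, SNF 1^4·2
Ȟ^0 = (5 − 5) − 0 = 0, so Ȟ^0 ≅ 0
Ȟ^1 = (6 − 0) − 5 = 1 plus torsion [2], so Ȟ^1 ≅ Z ⊕ Z/2
Ȟ^2 = (0 − 0) − 0 = 0, so Ȟ^2 ≅ 0


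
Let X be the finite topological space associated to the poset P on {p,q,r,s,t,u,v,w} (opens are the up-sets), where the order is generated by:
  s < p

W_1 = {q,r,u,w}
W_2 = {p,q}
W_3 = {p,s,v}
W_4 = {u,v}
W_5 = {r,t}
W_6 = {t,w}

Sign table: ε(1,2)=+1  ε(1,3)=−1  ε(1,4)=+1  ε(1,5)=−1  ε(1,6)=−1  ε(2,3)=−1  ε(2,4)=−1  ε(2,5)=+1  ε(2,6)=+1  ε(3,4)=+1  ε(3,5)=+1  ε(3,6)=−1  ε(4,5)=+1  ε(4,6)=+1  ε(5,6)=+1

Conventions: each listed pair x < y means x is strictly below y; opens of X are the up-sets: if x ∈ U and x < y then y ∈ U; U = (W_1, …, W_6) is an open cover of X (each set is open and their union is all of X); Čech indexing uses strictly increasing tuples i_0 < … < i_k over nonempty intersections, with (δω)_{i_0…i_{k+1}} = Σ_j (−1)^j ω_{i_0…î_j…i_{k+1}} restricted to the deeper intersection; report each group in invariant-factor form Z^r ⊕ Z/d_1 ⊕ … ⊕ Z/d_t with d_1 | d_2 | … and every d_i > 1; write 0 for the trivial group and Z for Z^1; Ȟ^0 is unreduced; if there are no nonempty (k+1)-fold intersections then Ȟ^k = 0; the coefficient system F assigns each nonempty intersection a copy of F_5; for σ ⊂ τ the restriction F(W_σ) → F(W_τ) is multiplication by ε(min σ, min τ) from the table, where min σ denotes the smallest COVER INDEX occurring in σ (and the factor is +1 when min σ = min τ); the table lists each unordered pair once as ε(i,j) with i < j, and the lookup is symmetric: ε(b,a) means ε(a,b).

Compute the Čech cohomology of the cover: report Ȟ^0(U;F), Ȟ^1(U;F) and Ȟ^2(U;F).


nerve simplices:
  W12={q} W14={u} W15={r} W16={w} W23={p} W34={v} W56={t}
C dims 6,7; δ0: rk_F5 6
degree 0: 6−6−0 = 0 → Ȟ^0 ≅ 0
degree 1: 7−0−6 = 1 → Ȟ^1 ≅ Z/5
degree 2: 0−0−0 = 0 → Ȟ^2 ≅ 0

Ȟ^0(U;F) ≅ 0, Ȟ^1(U;F) ≅ Z/5 and Ȟ^2(U;F) ≅ 0


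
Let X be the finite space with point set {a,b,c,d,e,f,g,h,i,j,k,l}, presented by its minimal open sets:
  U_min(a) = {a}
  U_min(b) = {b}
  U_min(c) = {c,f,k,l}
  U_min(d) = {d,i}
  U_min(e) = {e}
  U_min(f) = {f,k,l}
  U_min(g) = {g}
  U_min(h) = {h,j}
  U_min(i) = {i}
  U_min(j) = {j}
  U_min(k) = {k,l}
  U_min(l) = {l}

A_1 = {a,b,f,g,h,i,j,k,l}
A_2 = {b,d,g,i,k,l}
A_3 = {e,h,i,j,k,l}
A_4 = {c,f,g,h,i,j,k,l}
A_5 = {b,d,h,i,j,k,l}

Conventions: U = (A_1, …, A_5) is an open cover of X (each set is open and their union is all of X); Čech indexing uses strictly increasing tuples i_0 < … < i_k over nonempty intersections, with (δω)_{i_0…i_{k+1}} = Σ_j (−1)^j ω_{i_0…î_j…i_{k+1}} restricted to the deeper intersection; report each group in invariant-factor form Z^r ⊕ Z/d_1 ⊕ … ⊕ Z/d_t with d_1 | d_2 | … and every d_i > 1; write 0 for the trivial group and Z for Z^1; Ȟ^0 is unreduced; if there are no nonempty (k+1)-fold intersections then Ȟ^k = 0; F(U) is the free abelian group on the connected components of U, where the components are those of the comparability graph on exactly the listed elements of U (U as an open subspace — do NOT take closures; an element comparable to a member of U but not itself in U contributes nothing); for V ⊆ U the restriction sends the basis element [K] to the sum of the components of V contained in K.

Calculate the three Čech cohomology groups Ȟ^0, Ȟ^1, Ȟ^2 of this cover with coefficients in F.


nonempty intersections:
  A12={b,g,i,k,l} A13={h,i,j,k,l} A14={f,g,h,i,j,k,l} A15={b,h,i,j,k,l} A23={i,k,l} A24={g,i,k,l} A25={b,d,i,k,l} A34={h,i,j,k,l} A35={h,i,j,k,l} A45={h,i,j,k,l}
  A123={i,k,l} A124={g,i,k,l} A125={b,i,k,l} A134={h,i,j,k,l} A135={h,i,j,k,l} A145={h,i,j,k,l} A234={i,k,l} A235={i,k,l} A245={i,k,l} A345={h,i,j,k,l}
  A1234={i,k,l} A1235={i,k,l} A1245={i,k,l} A1345={h,i,j,k,l} A2345={i,k,l}
  A12345={i,k,l}
components per intersection:
  A1: {a} {b} {f,k,l} {g} {h,j} {i}
  A2: {b} {d,i} {g} {k,l}
  A3: {e} {h,j} {i} {k,l}
  A4: {c,f,k,l} {g} {h,j} {i}
  A5: {b} {d,i} {h,j} {k,l}
  A12: {b} {g} {i} {k,l}
  A13: {h,j} {i} {k,l}
  A14: {f,k,l} {g} {h,j} {i}
  A15: {b} {h,j} {i} {k,l}
  A23: {i} {k,l}
  A24: {g} {i} {k,l}
  A25: {b} {d,i} {k,l}
  A34: {h,j} {i} {k,l}
  A35: {h,j} {i} {k,l}
  A45: {h,j} {i} {k,l}
  A123: {i} {k,l}
  A124: {g} {i} {k,l}
  A125: {b} {i} {k,l}
  A134: {h,j} {i} {k,l}
  A135: {h,j} {i} {k,l}
  A145: {h,j} {i} {k,l}
  A234: {i} {k,l}
  A235: {i} {k,l}
  A245: {i} {k,l}
  A345: {h,j} {i} {k,l}
  A1234: {i} {k,l}
  A1235: {i} {k,l}
  A1245: {i} {k,l}
  A1345: {h,j} {i} {k,l}
  A2345: {i} {k,l}
  A12345: {i} {k,l}
C dims 22,32,26,11; δ0: rk 15, SNF 1^15; δ1: rk 17, SNF 1^17; δ2: rk 9, SNF 1^9
Ȟ^0: (22−15)−0=7 ⇒ Z^7
Ȟ^1: (32−17)−15=0 ⇒ 0
Ȟ^2: (26−9)−17=0 ⇒ 0

Ȟ^0(U;F) ≅ Z^7, Ȟ^1(U;F) ≅ 0, Ȟ^2(U;F) ≅ 0


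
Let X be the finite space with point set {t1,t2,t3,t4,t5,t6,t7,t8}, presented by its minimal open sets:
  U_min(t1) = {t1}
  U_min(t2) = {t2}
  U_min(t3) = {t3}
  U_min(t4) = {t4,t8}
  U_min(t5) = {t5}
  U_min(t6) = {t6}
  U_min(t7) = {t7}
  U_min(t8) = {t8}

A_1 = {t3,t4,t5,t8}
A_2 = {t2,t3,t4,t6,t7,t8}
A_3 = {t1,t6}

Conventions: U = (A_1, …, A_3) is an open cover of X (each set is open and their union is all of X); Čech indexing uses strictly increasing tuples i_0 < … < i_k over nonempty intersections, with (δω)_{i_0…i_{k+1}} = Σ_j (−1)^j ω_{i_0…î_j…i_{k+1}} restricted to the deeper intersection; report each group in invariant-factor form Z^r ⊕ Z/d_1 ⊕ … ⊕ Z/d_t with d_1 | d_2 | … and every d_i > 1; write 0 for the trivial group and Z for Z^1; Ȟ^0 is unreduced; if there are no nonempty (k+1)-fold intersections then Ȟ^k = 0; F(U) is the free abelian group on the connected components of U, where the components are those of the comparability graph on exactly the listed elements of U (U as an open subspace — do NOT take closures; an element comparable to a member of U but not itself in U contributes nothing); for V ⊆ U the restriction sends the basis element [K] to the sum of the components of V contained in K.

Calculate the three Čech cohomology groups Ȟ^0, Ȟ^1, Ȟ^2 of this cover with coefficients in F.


nonempty intersections:
  A12={t3,t4,t8} A23={t6}
components per intersection:
  A1: {t3} {t4,t8} {t5}
  A2: {t2} {t3} {t4,t8} {t6} {t7}
  A3: {t1} {t6}
  A12: {t3} {t4,t8}
  A23: {t6}
C dims 10,3; δ0: rk 3, SNF 1^3
Ȟ^0: (10−3)−0=7 ⇒ Z^7
Ȟ^1: (3−0)−3=0 ⇒ 0
Ȟ^2: (0−0)−0=0 ⇒ 0

Ȟ^0 ≅ Z^7; Ȟ^1 ≅ 0; Ȟ^2 ≅ 0


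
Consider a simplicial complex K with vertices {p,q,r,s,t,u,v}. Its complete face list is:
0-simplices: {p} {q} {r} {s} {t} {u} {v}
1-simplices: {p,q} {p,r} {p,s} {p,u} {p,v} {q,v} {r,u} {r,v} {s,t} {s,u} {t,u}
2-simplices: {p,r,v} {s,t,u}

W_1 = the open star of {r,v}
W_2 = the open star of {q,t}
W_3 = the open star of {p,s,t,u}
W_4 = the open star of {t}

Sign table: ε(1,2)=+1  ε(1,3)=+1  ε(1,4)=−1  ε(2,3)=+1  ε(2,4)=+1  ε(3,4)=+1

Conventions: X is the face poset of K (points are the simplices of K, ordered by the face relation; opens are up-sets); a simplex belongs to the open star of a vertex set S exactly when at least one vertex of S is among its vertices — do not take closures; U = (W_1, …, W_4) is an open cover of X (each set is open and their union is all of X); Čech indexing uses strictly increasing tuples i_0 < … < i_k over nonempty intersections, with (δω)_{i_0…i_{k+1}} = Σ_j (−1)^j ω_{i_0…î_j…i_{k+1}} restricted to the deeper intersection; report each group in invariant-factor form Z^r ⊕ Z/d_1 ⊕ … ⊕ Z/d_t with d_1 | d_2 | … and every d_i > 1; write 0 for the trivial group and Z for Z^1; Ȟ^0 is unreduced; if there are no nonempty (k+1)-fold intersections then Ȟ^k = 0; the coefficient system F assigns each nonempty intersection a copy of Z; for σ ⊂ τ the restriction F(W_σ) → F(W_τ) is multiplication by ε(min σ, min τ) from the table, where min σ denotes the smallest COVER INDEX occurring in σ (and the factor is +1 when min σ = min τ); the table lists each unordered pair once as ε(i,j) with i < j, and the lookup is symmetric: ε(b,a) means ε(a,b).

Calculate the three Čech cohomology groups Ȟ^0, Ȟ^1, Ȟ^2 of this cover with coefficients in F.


Ȟ^0 ≅ Z; Ȟ^1 ≅ Z; Ȟ^2 ≅ 0

nonempty intersections:
  W1={{r},{v},{p,r},{p,v},{q,v},{r,u},{r,v},{p,r,v}} W2={{q},{t},{p,q},{q,v},{s,t},{t,u},{s,t,u}} W3={{p},{s},{t},{u},{p,q},{p,r},{p,s},{p,u},{p,v},{r,u},{s,t},{s,u},{t,u},{p,r,v},{s,t,u}} W4={{t},{s,t},{t,u},{s,t,u}}
  W12={{q,v}} W13={{p,r},{p,v},{r,u},{p,r,v}} W23={{t},{p,q},{s,t},{t,u},{s,t,u}} W24={{t},{s,t},{t,u},{s,t,u}} W34={{t},{s,t},{t,u},{s,t,u}}
  W234={{t},{s,t},{t,u},{s,t,u}}
C dims 4,5,1; δ0: rk 3, SNF 1^3; δ1: rk 1, SNF 1^1
Ȟ^0: (4−3)−0=1 ⇒ Z
Ȟ^1: (5−1)−3=1 ⇒ Z
Ȟ^2: (1−0)−1=0 ⇒ 0


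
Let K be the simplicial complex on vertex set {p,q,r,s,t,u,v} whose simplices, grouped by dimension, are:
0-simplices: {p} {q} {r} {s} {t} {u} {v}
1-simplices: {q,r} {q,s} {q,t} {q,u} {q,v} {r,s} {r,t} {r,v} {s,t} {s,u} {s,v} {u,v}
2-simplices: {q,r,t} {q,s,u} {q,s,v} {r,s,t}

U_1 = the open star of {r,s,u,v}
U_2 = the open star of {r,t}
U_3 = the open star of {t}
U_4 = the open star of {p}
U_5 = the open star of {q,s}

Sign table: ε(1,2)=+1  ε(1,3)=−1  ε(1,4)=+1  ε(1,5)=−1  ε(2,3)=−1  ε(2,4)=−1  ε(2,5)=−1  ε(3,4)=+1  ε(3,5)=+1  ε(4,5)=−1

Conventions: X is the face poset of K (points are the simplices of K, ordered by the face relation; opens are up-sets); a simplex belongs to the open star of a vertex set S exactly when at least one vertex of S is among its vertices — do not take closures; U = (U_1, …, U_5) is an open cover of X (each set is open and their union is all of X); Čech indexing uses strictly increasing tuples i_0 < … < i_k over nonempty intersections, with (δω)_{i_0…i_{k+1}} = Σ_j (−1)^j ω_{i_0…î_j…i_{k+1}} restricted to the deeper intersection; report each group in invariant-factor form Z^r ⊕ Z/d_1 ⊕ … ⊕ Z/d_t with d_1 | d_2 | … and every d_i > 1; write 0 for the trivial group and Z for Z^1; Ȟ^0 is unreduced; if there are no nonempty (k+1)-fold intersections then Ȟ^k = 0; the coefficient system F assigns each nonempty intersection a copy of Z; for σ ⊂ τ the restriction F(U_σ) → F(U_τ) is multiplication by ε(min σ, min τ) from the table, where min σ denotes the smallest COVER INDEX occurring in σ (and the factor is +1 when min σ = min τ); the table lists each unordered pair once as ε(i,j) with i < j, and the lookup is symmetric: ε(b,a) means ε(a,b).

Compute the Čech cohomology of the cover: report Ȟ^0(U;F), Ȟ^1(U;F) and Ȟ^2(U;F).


Ȟ^0 = Z^2, Ȟ^1 = 0, Ȟ^2 = 0

nerve simplices:
  U1={{r},{s},{u},{v},{q,r},{q,s},{q,u},{q,v},{r,s},{r,t},{r,v},{s,t},{s,u},{s,v},{u,v},{q,r,t},{q,s,u},{q,s,v},{r,s,t}} U2={{r},{t},{q,r},{q,t},{r,s},{r,t},{r,v},{s,t},{q,r,t},{r,s,t}} U3={{t},{q,t},{r,t},{s,t},{q,r,t},{r,s,t}} U4={{p}} U5={{q},{s},{q,r},{q,s},{q,t},{q,u},{q,v},{r,s},{s,t},{s,u},{s,v},{q,r,t},{q,s,u},{q,s,v},{r,s,t}}
  U12={{r},{q,r},{r,s},{r,t},{r,v},{s,t},{q,r,t},{r,s,t}} U13={{r,t},{s,t},{q,r,t},{r,s,t}} U15={{s},{q,r},{q,s},{q,u},{q,v},{r,s},{s,t},{s,u},{s,v},{q,r,t},{q,s,u},{q,s,v},{r,s,t}} U23={{t},{q,t},{r,t},{s,t},{q,r,t},{r,s,t}} U25={{q,r},{q,t},{r,s},{s,t},{q,r,t},{r,s,t}} U35={{q,t},{s,t},{q,r,t},{r,s,t}}
  U123={{r,t},{s,t},{q,r,t},{r,s,t}} U125={{q,r},{r,s},{s,t},{q,r,t},{r,s,t}} U135={{s,t},{q,r,t},{r,s,t}} U235={{q,t},{s,t},{q,r,t},{r,s,t}}
  U1235={{s,t},{q,r,t},{r,s,t}}
C dims 5,6,4,1; δ0: rk 3, SNF 1^3; δ1: rk 3, SNF 1^3; δ2: rk 1, SNF 1^1
degree 0: 5−3−0 = 2 → Ȟ^0 ≅ Z^2
degree 1: 6−3−3 = 0 → Ȟ^1 ≅ 0
degree 2: 4−1−3 = 0 → Ȟ^2 ≅ 0


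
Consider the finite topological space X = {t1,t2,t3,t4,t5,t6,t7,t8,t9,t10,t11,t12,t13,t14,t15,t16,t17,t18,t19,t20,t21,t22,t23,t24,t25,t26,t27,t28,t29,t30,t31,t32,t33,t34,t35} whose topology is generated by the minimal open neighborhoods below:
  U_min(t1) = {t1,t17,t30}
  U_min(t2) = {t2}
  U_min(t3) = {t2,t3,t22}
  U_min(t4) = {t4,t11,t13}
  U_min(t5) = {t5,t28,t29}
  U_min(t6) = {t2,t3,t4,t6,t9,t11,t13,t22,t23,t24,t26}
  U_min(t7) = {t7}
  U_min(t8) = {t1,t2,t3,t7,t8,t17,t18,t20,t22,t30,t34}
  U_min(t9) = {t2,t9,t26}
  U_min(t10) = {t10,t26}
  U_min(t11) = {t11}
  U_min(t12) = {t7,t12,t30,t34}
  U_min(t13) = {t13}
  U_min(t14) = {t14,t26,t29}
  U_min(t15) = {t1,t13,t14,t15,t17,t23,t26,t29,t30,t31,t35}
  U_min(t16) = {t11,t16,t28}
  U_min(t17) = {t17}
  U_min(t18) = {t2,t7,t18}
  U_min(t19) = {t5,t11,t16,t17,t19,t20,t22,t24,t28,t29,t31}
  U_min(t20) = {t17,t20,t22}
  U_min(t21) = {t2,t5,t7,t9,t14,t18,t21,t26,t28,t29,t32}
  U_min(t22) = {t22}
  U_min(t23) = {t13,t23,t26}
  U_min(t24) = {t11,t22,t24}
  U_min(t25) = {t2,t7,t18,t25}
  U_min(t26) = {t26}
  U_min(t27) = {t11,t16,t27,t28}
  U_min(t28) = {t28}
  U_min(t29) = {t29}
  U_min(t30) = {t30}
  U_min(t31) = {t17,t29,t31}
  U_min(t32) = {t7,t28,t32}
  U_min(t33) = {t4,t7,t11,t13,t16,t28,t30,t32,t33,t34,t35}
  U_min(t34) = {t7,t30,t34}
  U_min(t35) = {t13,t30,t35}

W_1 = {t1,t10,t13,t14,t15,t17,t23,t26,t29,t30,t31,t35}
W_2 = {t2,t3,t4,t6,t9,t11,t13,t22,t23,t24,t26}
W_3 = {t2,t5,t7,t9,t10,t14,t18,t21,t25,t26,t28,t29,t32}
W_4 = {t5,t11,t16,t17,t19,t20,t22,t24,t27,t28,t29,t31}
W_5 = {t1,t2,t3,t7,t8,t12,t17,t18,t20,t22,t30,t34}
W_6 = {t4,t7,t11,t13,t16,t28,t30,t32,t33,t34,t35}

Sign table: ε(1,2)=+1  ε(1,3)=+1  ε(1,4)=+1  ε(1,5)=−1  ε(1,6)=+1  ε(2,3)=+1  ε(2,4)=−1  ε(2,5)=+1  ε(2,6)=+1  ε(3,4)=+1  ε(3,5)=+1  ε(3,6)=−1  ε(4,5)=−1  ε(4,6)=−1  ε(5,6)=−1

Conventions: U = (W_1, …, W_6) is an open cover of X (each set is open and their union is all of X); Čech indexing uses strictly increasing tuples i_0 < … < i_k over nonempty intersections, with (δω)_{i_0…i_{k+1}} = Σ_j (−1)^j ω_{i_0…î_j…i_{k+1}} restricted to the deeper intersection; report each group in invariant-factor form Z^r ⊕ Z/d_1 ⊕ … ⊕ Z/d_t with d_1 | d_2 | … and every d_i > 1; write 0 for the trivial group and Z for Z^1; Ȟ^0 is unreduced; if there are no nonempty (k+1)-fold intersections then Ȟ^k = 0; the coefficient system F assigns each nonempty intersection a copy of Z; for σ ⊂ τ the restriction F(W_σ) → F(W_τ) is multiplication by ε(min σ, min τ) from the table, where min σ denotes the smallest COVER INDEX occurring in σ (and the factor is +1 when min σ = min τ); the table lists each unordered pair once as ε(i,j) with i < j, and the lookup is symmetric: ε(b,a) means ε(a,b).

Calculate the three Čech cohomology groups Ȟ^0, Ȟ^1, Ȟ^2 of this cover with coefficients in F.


Ȟ^0 ≅ 0, Ȟ^1 ≅ Z/2 and Ȟ^2 ≅ Z

intersection data:
  W12={t13,t23,t26} W13={t10,t14,t26,t29} W14={t17,t29,t31} W15={t1,t17,t30} W16={t13,t30,t35} W23={t2,t9,t26} W24={t11,t22,t24} W25={t2,t3,t22} W26={t4,t11,t13} W34={t5,t28,t29} W35={t2,t7,t18} W36={t7,t28,t32} W45={t17,t20,t22} W46={t11,t16,t28} W56={t7,t30,t34}
  W123={t26} W126={t13} W134={t29} W145={t17} W156={t30} W235={t2} W245={t22} W246={t11} W346={t28} W356={t7}
C dims 6,15,10; δ0: rk 6, SNF 1^5·2; δ1: rk 9, SNF 1^9
Ȟ^0 = (6 − 6) − 0 = 0, so Ȟ^0 ≅ 0
Ȟ^1 = (15 − 9) − 6 = 0 plus torsion [2], so Ȟ^1 ≅ Z/2
Ȟ^2 = (10 − 0) − 9 = 1, so Ȟ^2 ≅ Z


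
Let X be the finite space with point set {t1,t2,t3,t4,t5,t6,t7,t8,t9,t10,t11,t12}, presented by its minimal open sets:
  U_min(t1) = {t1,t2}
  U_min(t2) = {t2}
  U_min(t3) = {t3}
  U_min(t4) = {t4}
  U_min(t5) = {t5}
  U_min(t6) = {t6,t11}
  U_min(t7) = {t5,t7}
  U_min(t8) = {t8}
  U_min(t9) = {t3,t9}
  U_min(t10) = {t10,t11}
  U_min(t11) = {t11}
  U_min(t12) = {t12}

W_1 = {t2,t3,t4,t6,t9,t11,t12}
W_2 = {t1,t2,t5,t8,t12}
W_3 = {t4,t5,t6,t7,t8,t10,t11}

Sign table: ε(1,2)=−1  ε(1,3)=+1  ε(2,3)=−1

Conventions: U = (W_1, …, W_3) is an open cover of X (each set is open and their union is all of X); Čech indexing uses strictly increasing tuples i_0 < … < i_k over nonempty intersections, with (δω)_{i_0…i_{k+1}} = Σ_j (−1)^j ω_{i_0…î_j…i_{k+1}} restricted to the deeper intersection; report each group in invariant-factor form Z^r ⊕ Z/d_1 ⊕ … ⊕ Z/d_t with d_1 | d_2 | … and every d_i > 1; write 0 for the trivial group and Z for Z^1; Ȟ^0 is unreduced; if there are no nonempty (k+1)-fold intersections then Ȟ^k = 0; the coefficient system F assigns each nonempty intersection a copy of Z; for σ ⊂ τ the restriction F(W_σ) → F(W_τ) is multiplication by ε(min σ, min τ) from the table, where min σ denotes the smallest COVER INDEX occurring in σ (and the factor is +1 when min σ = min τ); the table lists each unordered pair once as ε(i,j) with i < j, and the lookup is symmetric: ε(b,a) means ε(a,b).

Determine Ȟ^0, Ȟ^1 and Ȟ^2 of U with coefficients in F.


nonempty overlaps:
  W12={t2,t12} W13={t4,t6,t11} W23={t5,t8}
C dims 3,3; δ0: rk 2, SNF 1^2
degree 0: 3−2−0 = 1 → Ȟ^0 ≅ Z
degree 1: 3−0−2 = 1 → Ȟ^1 ≅ Z
degree 2: 0−0−0 = 0 → Ȟ^2 ≅ 0

Ȟ^0 = Z, Ȟ^1 = Z, Ȟ^2 = 0


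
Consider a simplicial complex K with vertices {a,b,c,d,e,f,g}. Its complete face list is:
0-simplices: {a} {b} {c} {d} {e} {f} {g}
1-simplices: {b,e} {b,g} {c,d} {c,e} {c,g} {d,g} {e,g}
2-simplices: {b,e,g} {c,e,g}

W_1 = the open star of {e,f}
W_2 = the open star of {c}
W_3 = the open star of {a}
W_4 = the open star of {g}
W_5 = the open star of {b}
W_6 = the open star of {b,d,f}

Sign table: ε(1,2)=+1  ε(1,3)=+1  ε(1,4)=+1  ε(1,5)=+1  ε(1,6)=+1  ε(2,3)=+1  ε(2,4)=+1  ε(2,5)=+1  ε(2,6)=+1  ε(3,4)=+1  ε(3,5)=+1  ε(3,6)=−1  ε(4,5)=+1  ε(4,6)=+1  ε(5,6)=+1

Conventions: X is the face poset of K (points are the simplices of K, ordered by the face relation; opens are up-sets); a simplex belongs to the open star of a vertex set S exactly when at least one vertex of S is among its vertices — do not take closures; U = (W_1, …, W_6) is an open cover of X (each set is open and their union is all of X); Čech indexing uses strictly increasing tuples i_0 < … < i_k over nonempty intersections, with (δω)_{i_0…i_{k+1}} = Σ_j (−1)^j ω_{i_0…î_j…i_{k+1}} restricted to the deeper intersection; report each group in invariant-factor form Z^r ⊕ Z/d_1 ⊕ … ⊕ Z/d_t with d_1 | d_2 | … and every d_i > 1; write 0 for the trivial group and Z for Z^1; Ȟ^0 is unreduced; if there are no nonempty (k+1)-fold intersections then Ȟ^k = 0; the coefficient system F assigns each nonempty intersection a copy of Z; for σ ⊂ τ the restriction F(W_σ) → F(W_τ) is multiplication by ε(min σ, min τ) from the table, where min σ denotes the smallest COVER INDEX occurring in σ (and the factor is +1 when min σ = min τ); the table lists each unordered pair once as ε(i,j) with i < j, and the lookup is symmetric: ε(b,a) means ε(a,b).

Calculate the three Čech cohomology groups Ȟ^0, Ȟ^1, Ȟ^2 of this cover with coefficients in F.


nerve simplices:
  W1={{e},{f},{b,e},{c,e},{e,g},{b,e,g},{c,e,g}} W2={{c},{c,d},{c,e},{c,g},{c,e,g}} W3={{a}} W4={{g},{b,g},{c,g},{d,g},{e,g},{b,e,g},{c,e,g}} W5={{b},{b,e},{b,g},{b,e,g}} W6={{b},{d},{f},{b,e},{b,g},{c,d},{d,g},{b,e,g}}
  W12={{c,e},{c,e,g}} W14={{e,g},{b,e,g},{c,e,g}} W15={{b,e},{b,e,g}} W16={{f},{b,e},{b,e,g}} W24={{c,g},{c,e,g}} W26={{c,d}} W45={{b,g},{b,e,g}} W46={{b,g},{d,g},{b,e,g}} W56={{b},{b,e},{b,g},{b,e,g}}
  W124={{c,e,g}} W145={{b,e,g}} W146={{b,e,g}} W156={{b,e},{b,e,g}} W456={{b,g},{b,e,g}}
  W1456={{b,e,g}}
C dims 6,9,5,1; δ0: rk 4, SNF 1^4; δ1: rk 4, SNF 1^4; δ2: rk 1, SNF 1^1
degree 0: 6−4−0 = 2 → Ȟ^0 ≅ Z^2
degree 1: 9−4−4 = 1 → Ȟ^1 ≅ Z
degree 2: 5−1−4 = 0 → Ȟ^2 ≅ 0

Ȟ^0(U;F) ≅ Z^2, Ȟ^1(U;F) ≅ Z, Ȟ^2(U;F) ≅ 0


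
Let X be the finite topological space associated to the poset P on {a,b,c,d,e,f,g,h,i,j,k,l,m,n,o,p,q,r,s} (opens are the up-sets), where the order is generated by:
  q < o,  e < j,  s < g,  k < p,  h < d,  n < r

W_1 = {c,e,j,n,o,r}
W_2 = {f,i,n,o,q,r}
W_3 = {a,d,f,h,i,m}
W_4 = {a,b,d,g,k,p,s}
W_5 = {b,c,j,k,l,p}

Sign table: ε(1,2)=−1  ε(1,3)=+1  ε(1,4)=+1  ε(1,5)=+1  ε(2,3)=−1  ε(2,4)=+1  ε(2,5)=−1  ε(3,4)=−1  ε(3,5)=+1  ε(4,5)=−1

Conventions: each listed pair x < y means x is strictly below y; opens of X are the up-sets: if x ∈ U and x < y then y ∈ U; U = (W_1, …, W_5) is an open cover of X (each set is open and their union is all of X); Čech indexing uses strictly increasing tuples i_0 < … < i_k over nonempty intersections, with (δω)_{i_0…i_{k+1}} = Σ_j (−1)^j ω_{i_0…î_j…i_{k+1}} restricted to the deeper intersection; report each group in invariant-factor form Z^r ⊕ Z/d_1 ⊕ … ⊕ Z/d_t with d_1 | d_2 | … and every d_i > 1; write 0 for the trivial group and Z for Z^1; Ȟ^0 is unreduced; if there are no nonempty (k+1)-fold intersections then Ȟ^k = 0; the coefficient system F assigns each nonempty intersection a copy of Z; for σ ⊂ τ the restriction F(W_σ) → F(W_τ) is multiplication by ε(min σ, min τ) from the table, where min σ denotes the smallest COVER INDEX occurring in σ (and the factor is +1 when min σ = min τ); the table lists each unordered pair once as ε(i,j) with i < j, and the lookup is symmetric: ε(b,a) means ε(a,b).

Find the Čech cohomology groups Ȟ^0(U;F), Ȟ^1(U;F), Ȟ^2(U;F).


intersection data:
  W12={n,o,r} W15={c,j} W23={f,i} W34={a,d} W45={b,k,p}
C dims 5,5; δ0: rk 4, SNF 1^4
Ȟ^0 = (5 − 4) − 0 = 1, so Ȟ^0 ≅ Z
Ȟ^1 = (5 − 0) − 4 = 1, so Ȟ^1 ≅ Z
Ȟ^2 = (0 − 0) − 0 = 0, so Ȟ^2 ≅ 0

Ȟ^0 = Z; Ȟ^1 = Z; Ȟ^2 = 0


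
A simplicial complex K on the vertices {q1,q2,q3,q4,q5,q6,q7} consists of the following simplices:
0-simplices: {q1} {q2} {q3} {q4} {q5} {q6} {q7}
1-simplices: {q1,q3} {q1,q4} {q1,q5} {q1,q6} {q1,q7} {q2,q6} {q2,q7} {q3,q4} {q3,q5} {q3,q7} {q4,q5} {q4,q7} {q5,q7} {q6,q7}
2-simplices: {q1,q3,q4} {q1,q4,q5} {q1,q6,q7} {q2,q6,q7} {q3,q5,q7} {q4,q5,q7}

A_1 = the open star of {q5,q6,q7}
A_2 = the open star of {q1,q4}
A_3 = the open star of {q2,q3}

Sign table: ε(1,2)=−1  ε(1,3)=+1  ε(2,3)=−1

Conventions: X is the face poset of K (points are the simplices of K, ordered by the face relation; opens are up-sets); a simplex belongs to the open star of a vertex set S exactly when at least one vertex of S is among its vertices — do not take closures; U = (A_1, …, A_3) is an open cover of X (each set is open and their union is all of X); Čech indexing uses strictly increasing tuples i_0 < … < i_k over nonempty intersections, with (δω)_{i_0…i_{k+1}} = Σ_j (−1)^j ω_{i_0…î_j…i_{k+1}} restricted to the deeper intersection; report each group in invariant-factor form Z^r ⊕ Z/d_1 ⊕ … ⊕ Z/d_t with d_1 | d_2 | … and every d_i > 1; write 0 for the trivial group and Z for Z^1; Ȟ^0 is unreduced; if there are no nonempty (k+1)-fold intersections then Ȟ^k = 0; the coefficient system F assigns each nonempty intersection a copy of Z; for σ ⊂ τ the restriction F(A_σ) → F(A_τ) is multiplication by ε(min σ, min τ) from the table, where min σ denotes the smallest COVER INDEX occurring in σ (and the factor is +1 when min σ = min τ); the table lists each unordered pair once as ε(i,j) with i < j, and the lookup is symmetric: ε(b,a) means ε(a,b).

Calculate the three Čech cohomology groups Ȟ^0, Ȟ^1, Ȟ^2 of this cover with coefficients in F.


nerve of the cover:
  A1={{q5},{q6},{q7},{q1,q5},{q1,q6},{q1,q7},{q2,q6},{q2,q7},{q3,q5},{q3,q7},{q4,q5},{q4,q7},{q5,q7},{q6,q7},{q1,q4,q5},{q1,q6,q7},{q2,q6,q7},{q3,q5,q7},{q4,q5,q7}} A2={{q1},{q4},{q1,q3},{q1,q4},{q1,q5},{q1,q6},{q1,q7},{q3,q4},{q4,q5},{q4,q7},{q1,q3,q4},{q1,q4,q5},{q1,q6,q7},{q4,q5,q7}} A3={{q2},{q3},{q1,q3},{q2,q6},{q2,q7},{q3,q4},{q3,q5},{q3,q7},{q1,q3,q4},{q2,q6,q7},{q3,q5,q7}}
  A12={{q1,q5},{q1,q6},{q1,q7},{q4,q5},{q4,q7},{q1,q4,q5},{q1,q6,q7},{q4,q5,q7}} A13={{q2,q6},{q2,q7},{q3,q5},{q3,q7},{q2,q6,q7},{q3,q5,q7}} A23={{q1,q3},{q3,q4},{q1,q3,q4}}
C dims 3,3; δ0: rk 2, SNF 1^2
Ȟ^0 = (3 − 2) − 0 = 1, so Ȟ^0 ≅ Z
Ȟ^1 = (3 − 0) − 2 = 1, so Ȟ^1 ≅ Z
Ȟ^2 = (0 − 0) − 0 = 0, so Ȟ^2 ≅ 0

Ȟ^0(U;F) ≅ Z,  Ȟ^1(U;F) ≅ Z,  Ȟ^2(U;F) ≅ 0


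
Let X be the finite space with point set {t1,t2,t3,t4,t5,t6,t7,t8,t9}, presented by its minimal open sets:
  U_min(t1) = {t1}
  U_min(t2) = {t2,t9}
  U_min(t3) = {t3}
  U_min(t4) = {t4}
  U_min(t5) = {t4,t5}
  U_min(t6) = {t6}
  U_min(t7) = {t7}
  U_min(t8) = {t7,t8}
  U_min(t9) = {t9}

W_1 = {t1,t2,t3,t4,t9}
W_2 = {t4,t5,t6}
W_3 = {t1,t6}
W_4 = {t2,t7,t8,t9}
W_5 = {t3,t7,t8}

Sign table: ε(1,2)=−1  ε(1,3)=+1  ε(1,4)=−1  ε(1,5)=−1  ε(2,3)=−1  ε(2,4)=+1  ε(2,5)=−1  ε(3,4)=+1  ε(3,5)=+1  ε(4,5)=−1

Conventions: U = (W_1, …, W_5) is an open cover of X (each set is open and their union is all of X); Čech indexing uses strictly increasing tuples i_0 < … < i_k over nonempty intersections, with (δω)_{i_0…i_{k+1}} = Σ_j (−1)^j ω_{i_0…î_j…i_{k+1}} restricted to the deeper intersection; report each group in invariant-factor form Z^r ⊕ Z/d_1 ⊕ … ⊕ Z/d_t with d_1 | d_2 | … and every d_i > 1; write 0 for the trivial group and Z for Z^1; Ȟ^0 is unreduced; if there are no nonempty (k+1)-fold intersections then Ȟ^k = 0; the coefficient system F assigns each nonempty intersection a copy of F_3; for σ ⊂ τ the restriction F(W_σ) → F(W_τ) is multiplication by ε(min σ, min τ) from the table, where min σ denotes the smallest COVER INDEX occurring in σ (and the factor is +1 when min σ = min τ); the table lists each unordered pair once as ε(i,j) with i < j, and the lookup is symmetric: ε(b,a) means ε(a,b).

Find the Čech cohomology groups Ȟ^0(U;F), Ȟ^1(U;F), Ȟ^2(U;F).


nonempty intersections:
  W12={t4} W13={t1} W14={t2,t9} W15={t3} W23={t6} W45={t7,t8}
C dims 5,6; δ0: rk_F3 5
Ȟ^0: (5−5)−0=0 ⇒ 0
Ȟ^1: (6−0)−5=1 ⇒ Z/3
Ȟ^2: (0−0)−0=0 ⇒ 0

Ȟ^0 ≅ 0; Ȟ^1 ≅ Z/3; Ȟ^2 ≅ 0


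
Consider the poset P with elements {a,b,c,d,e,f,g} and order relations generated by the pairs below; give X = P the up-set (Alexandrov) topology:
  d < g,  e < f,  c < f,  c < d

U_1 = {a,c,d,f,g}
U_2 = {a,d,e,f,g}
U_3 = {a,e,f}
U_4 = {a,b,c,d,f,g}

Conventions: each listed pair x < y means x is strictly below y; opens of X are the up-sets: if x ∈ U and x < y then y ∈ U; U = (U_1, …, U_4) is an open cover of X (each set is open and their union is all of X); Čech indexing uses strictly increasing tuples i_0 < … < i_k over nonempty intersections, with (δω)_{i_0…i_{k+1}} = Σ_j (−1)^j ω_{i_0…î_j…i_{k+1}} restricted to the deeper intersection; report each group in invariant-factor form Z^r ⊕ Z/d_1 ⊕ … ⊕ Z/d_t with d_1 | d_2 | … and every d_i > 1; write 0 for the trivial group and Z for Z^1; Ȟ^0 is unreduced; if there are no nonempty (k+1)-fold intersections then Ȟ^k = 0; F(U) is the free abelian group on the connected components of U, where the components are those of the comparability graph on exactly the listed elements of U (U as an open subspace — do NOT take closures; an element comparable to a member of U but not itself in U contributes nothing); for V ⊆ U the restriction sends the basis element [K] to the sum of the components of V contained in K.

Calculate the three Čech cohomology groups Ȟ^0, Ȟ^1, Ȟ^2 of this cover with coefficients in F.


Ȟ^0 ≅ Z^3; Ȟ^1 ≅ 0; Ȟ^2 ≅ 0

nerve of the cover:
  U12={a,d,f,g} U13={a,f} U14={a,c,d,f,g} U23={a,e,f} U24={a,d,f,g} U34={a,f}
  U123={a,f} U124={a,d,f,g} U134={a,f} U234={a,f}
  U1234={a,f}
components per intersection:
  U1: {a} {c,d,f,g}
  U2: {a} {d,g} {e,f}
  U3: {a} {e,f}
  U4: {a} {b} {c,d,f,g}
  U12: {a} {d,g} {f}
  U13: {a} {f}
  U14: {a} {c,d,f,g}
  U23: {a} {e,f}
  U24: {a} {d,g} {f}
  U34: {a} {f}
  U123: {a} {f}
  U124: {a} {d,g} {f}
  U134: {a} {f}
  U234: {a} {f}
  U1234: {a} {f}
C dims 10,14,9,2; δ0: rk 7, SNF 1^7; δ1: rk 7, SNF 1^7; δ2: rk 2, SNF 1^2
Ȟ^0 = (10 − 7) − 0 = 3, so Ȟ^0 ≅ Z^3
Ȟ^1 = (14 − 7) − 7 = 0, so Ȟ^1 ≅ 0
Ȟ^2 = (9 − 2) − 7 = 0, so Ȟ^2 ≅ 0


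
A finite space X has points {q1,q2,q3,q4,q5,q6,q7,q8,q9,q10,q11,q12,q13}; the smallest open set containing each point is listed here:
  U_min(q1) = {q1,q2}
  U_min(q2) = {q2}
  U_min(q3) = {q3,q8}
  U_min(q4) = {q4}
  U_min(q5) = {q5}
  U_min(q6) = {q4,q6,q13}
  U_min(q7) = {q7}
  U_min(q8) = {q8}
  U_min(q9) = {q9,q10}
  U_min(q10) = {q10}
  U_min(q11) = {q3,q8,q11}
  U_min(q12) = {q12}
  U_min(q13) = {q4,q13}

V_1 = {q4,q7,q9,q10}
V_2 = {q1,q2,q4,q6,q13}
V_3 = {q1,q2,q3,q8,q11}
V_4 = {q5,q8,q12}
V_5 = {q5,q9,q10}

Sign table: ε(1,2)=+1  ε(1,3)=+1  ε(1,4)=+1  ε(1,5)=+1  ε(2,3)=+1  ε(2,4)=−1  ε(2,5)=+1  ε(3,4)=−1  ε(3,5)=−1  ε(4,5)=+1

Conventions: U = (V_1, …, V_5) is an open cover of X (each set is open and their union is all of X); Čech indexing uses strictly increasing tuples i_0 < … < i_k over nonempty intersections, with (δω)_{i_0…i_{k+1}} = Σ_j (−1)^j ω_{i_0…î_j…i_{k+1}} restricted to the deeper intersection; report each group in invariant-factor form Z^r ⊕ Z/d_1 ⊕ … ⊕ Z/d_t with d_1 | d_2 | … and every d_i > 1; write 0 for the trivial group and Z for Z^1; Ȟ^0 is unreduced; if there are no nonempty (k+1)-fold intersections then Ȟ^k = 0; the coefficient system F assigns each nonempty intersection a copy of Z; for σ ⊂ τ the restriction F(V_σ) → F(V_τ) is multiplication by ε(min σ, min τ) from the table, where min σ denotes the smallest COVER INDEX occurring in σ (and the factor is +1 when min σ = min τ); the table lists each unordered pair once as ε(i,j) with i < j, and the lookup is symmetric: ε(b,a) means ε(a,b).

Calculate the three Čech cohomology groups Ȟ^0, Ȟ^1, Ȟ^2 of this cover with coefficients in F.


Ȟ^0 ≅ 0, Ȟ^1 ≅ Z/2 and Ȟ^2 ≅ 0

cover nerve:
  V12={q4} V15={q9,q10} V23={q1,q2} V34={q8} V45={q5}
C dims 5,5; δ0: rk 5, SNF 1^4·2
Ȟ^0: (5−5)−0=0 ⇒ 0
Ȟ^1: (5−0)−5=0 plus torsion [2] ⇒ Z/2
Ȟ^2: (0−0)−0=0 ⇒ 0


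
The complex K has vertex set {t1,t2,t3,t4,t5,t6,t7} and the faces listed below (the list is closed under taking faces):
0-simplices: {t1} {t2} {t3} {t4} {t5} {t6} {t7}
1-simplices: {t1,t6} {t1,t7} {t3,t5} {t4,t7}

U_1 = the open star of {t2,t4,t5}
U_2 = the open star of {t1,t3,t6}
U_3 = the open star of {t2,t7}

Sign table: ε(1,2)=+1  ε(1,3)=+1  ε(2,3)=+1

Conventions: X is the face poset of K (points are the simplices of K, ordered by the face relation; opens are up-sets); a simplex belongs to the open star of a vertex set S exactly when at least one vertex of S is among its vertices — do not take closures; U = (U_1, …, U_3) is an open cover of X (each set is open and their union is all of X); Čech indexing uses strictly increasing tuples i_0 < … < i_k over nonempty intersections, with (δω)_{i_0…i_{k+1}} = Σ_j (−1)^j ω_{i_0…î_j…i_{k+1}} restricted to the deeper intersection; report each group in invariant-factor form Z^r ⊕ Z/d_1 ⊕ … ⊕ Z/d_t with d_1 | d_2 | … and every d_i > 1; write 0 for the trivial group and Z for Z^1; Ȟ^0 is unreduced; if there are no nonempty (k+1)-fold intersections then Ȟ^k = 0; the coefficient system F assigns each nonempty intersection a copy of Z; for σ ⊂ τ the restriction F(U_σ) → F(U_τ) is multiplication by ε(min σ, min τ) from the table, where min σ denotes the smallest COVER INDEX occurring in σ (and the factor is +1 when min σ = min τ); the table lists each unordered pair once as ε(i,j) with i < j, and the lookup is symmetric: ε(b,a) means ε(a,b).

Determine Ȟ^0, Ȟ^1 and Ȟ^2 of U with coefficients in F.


cover nerve:
  U1={{t2},{t4},{t5},{t3,t5},{t4,t7}} U2={{t1},{t3},{t6},{t1,t6},{t1,t7},{t3,t5}} U3={{t2},{t7},{t1,t7},{t4,t7}}
  U12={{t3,t5}} U13={{t2},{t4,t7}} U23={{t1,t7}}
C dims 3,3; δ0: rk 2, SNF 1^2
Ȟ^0: (3−2)−0=1 ⇒ Z
Ȟ^1: (3−0)−2=1 ⇒ Z
Ȟ^2: (0−0)−0=0 ⇒ 0

Ȟ^0 = Z, Ȟ^1 = Z, Ȟ^2 = 0


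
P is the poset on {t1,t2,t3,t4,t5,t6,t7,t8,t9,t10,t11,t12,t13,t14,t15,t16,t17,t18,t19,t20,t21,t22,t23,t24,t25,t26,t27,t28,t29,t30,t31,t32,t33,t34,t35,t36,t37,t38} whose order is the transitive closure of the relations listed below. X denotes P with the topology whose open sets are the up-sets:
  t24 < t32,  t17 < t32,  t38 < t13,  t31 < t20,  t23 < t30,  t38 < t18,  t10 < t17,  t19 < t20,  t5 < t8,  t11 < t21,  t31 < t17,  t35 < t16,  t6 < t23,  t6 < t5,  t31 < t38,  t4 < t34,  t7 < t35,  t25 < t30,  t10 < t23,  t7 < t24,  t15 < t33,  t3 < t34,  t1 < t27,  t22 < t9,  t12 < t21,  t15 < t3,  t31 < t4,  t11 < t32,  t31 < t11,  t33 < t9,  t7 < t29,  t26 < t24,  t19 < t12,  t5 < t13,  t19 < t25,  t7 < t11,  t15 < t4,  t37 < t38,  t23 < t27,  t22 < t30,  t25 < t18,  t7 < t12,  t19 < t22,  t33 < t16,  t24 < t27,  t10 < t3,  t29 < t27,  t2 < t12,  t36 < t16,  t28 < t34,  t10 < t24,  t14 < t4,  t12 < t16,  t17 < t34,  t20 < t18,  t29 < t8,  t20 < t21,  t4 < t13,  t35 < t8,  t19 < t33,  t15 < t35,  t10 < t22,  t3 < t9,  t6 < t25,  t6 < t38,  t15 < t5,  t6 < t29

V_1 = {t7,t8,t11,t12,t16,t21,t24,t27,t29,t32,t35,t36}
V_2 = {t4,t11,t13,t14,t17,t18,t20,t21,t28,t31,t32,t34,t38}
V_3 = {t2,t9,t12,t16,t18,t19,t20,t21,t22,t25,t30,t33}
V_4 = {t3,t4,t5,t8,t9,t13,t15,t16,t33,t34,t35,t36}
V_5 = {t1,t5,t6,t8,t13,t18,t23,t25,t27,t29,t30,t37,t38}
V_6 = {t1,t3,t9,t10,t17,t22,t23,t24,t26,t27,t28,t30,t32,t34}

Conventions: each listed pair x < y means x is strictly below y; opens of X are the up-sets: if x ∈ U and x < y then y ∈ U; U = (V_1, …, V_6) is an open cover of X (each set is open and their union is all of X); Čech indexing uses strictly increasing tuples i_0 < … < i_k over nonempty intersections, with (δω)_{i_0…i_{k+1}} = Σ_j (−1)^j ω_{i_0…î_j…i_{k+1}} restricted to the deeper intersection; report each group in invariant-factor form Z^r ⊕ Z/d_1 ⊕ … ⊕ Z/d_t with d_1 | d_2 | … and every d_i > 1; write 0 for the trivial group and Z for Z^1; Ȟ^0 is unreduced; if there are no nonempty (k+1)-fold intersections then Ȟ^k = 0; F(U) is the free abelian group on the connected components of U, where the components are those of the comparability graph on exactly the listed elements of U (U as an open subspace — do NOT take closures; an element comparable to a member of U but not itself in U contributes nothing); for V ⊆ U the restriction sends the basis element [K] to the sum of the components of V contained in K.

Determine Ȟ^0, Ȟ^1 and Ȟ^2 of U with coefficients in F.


nerve simplices:
  V12={t11,t21,t32} V13={t12,t16,t21} V14={t8,t16,t35,t36} V15={t8,t27,t29} V16={t24,t27,t32} V23={t18,t20,t21} V24={t4,t13,t34} V25={t13,t18,t38} V26={t17,t28,t32,t34} V34={t9,t16,t33} V35={t18,t25,t30} V36={t9,t22,t30} V45={t5,t8,t13} V46={t3,t9,t34} V56={t1,t23,t27,t30}
  V123={t21} V126={t32} V134={t16} V145={t8} V156={t27} V235={t18} V245={t13} V246={t34} V346={t9} V356={t30}
components per intersection:
  V1: {t7,t8,t11,t12,t16,t21,t24,t27,t29,t32,t35,t36}
  V2: {t4,t11,t13,t14,t17,t18,t20,t21,t28,t31,t32,t34,t38}
  V3: {t2,t9,t12,t16,t18,t19,t20,t21,t22,t25,t30,t33}
  V4: {t3,t4,t5,t8,t9,t13,t15,t16,t33,t34,t35,t36}
  V5: {t1,t5,t6,t8,t13,t18,t23,t25,t27,t29,t30,t37,t38}
  V6: {t1,t3,t9,t10,t17,t22,t23,t24,t26,t27,t28,t30,t32,t34}
  V12: {t11,t21,t32}
  V13: {t12,t16,t21}
  V14: {t8,t16,t35,t36}
  V15: {t8,t27,t29}
  V16: {t24,t27,t32}
  V23: {t18,t20,t21}
  V24: {t4,t13,t34}
  V25: {t13,t18,t38}
  V26: {t17,t28,t32,t34}
  V34: {t9,t16,t33}
  V35: {t18,t25,t30}
  V36: {t9,t22,t30}
  V45: {t5,t8,t13}
  V46: {t3,t9,t34}
  V56: {t1,t23,t27,t30}
  V123: {t21}
  V126: {t32}
  V134: {t16}
  V145: {t8}
  V156: {t27}
  V235: {t18}
  V245: {t13}
  V246: {t34}
  V346: {t9}
  V356: {t30}
C dims 6,15,10; δ0: rk 5, SNF 1^5; δ1: rk 10, SNF 1^9·2
degree 0: 6−5−0 = 1 → Ȟ^0 ≅ Z
degree 1: 15−10−5 = 0 → Ȟ^1 ≅ 0
degree 2: 10−0−10 = 0 plus torsion [2] → Ȟ^2 ≅ Z/2

Ȟ^0 ≅ Z,  Ȟ^1 ≅ 0,  Ȟ^2 ≅ Z/2


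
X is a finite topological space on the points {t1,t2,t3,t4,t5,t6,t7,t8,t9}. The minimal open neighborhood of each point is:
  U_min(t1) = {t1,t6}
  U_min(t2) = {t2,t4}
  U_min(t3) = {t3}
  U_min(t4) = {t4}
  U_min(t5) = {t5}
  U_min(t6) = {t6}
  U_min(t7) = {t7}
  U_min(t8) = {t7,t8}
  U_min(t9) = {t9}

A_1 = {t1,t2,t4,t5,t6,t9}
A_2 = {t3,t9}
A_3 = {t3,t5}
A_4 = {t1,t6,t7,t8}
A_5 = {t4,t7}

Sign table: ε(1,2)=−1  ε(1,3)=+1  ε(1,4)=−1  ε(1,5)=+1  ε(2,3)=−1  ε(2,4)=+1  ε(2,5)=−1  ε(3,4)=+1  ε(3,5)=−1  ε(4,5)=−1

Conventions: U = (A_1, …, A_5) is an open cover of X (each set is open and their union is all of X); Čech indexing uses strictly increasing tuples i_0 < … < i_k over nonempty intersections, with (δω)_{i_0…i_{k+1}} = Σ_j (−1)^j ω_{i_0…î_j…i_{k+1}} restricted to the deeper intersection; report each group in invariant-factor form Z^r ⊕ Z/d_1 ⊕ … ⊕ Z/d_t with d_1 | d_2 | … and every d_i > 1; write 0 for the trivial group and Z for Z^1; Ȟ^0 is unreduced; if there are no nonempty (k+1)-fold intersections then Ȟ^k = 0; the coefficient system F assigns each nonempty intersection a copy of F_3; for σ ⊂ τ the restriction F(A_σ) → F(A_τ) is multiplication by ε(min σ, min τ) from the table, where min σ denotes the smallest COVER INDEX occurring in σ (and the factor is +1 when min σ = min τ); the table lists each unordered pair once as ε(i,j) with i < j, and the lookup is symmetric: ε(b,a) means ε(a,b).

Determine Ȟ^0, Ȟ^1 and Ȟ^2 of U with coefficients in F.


nerve simplices:
  A12={t9} A13={t5} A14={t1,t6} A15={t4} A23={t3} A45={t7}
C dims 5,6; δ0: rk_F3 4
degree 0: 5−4−0 = 1 → Ȟ^0 ≅ Z/3
degree 1: 6−0−4 = 2 → Ȟ^1 ≅ Z/3 ⊕ Z/3
degree 2: 0−0−0 = 0 → Ȟ^2 ≅ 0

Ȟ^0 ≅ Z/3; Ȟ^1 ≅ Z/3 ⊕ Z/3; Ȟ^2 ≅ 0
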